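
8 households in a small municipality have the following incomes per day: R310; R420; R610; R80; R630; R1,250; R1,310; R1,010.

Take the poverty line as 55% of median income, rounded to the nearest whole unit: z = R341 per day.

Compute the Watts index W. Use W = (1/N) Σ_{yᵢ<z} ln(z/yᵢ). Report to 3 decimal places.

Poor units: R80, R310 (q = 2 of N = 8).
Log shortfalls: ln(341/80) = 1.4499; ln(341/310) = 0.0953.
W = 1.545166 / 8 = 0.193.

0.193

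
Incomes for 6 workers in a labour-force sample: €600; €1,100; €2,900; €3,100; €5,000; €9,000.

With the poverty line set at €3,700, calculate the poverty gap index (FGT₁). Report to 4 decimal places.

0.3198

Incomes under z: €600, €1,100, €2,900, €3,100 (q = 4 of N = 6).
Normalized shortfalls: (3700−600)/3700 = 0.8378; (3700−1100)/3700 = 0.7027; (3700−2900)/3700 = 0.2162; (3700−3100)/3700 = 0.1622.
Sum of shortfalls = 1.918919; P₁ averages over all N: 1.918919 / 6 = 0.3198.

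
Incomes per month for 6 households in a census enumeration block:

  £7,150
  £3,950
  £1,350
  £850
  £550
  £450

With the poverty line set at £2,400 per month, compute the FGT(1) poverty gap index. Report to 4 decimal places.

Incomes under z: £450, £550, £850, £1,350 (q = 4 of N = 6).
Gap ratios (z−y)/z: (2400−450)/2400 = 0.8125; (2400−550)/2400 = 0.7708; (2400−850)/2400 = 0.6458; (2400−1350)/2400 = 0.4375.
Σ = 2.666667. Dividing by the full population N = 6 gives P₁ = 0.4444.

0.4444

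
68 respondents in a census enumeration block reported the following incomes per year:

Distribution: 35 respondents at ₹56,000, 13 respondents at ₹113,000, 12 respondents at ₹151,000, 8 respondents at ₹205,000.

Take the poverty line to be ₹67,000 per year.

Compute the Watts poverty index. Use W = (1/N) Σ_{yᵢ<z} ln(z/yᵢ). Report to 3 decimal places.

Incomes under z: 35×₹56,000 (q = 35 of N = 68).
ln(z/y) terms: ln(67000/56000) = 0.1793 (×35).
W = 6.276933 / 68 = 0.092.

0.092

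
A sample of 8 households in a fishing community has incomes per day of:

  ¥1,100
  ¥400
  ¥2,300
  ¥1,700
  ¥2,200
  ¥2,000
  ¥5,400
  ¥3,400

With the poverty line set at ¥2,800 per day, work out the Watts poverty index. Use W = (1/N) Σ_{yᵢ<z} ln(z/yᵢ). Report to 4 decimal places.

0.5192

Poor units: ¥400, ¥1,100, ¥1,700, ¥2,000, ¥2,200, ¥2,300 (q = 6 of N = 8).
Log gaps: ln(2800/400) = 1.9459; ln(2800/1100) = 0.9343; ln(2800/1700) = 0.4990; ln(2800/2000) = 0.3365; ln(2800/2200) = 0.2412; ln(2800/2300) = 0.1967.
W = 4.153555 / 8 = 0.5192.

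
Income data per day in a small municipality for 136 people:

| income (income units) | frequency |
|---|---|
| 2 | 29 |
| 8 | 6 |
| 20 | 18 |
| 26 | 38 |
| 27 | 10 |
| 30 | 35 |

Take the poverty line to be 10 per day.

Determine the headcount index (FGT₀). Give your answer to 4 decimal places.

35 of the 136 people have income below 10.
H = 35/136 = 0.2574.

0.2574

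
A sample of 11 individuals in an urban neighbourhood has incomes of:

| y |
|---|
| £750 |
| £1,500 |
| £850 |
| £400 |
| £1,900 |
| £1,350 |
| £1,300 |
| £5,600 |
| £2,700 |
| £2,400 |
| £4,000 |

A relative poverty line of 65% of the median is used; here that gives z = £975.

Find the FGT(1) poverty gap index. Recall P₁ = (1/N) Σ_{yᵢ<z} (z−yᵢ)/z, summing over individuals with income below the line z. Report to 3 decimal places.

0.086

Poor units: £400, £750, £850 (q = 3 of N = 11).
Gap ratios (z−y)/z: (975−400)/975 = 0.5897; (975−750)/975 = 0.2308; (975−850)/975 = 0.1282.
Sum of shortfalls = 0.948718; P₁ averages over all N: 0.948718 / 11 = 0.086.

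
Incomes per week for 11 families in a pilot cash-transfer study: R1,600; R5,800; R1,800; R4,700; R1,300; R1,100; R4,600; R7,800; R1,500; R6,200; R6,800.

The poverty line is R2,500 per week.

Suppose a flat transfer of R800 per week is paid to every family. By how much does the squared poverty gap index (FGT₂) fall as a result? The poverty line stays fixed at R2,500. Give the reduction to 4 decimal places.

0.0746

Before: below the line — R1,100, R1,300, R1,500, R1,600, R1,800; squared poverty gap index (FGT₂) = 0.082909.
After the R800 transfer: below the line — R1,900, R2,100, R2,300, R2,400; squared poverty gap index (FGT₂) = 0.008291.
Reduction = 0.082909 − 0.008291 = 0.0746.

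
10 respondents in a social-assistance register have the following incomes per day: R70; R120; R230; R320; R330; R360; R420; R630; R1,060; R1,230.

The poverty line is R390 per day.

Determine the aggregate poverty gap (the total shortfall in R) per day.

R910

Below z: R70, R120, R230, R320, R330, R360 (q = 6 of N = 10).
Individual gaps: 390−70 = 320; 390−120 = 270; 390−230 = 160; 390−320 = 70; 390−330 = 60; 390−360 = 30.
Aggregate gap = R910.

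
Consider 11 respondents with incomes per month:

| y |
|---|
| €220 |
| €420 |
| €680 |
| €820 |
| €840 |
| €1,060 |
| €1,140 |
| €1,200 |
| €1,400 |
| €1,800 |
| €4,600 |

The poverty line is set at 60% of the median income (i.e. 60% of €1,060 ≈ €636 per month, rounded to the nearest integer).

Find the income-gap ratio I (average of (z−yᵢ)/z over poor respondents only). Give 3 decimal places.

0.497

Poor units: €220, €420 (q = 2 of N = 11).
Relative gaps: 0.6541, 0.3396; sum = 0.993711.
The income-gap ratio divides by q (the poor only): 0.993711 / 2 = 0.497.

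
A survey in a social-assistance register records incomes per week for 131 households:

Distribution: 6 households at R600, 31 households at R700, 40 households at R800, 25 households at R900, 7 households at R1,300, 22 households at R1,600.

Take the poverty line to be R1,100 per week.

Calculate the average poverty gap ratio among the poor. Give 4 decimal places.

Below the line: 6×R600, 31×R700, 40×R800, 25×R900 (q = 102 of N = 131).
Shortfall ratios (z−y)/z: 0.4545 (×6), 0.3636 (×31), 0.2727 (×40), 0.1818 (×25); sum = 29.454545.
The income-gap ratio divides by q (the poor only): 29.454545 / 102 = 0.2888.

0.2888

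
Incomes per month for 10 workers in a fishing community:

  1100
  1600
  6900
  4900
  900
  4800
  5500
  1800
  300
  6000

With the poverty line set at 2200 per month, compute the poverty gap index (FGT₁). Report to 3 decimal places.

Incomes under z: 300, 900, 1100, 1600, 1800 (q = 5 of N = 10).
Shortfall ratios: (2200−300)/2200 = 0.8636; (2200−900)/2200 = 0.5909; (2200−1100)/2200 = 0.5000; (2200−1600)/2200 = 0.2727; (2200−1800)/2200 = 0.1818.
Σ = 2.409091. Dividing by the full population N = 10 gives P₁ = 0.241.

0.241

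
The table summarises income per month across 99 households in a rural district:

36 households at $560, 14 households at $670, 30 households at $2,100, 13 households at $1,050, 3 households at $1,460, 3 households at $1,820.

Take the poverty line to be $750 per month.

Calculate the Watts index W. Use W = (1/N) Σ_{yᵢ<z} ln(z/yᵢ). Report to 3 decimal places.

Below z: 36×$560, 14×$670 (q = 50 of N = 99).
Log gaps: ln(750/560) = 0.2921 (×36); ln(750/670) = 0.1128 (×14).
W = 12.096048 / 99 = 0.122.

0.122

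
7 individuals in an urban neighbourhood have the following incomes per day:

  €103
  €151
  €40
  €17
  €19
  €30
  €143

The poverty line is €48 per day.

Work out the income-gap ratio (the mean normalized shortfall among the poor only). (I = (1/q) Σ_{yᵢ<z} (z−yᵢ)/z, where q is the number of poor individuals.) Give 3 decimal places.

Poor units: €17, €19, €30, €40 (q = 4 of N = 7).
Shortfall ratios (z−y)/z: 0.6458, 0.6042, 0.3750, 0.1667; sum = 1.791667.
The income-gap ratio divides by q (the poor only): 1.791667 / 4 = 0.448.

0.448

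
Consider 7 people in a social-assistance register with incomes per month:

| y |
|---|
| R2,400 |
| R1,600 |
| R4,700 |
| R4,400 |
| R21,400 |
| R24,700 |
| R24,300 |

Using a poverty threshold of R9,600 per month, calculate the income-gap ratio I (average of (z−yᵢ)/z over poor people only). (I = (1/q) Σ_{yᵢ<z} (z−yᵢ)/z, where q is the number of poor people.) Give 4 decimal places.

Below the line: R1,600, R2,400, R4,400, R4,700 (q = 4 of N = 7).
Relative gaps: 0.8333, 0.7500, 0.5417, 0.5104; sum = 2.635417.
The income-gap ratio divides by q (the poor only): 2.635417 / 4 = 0.6589.

0.6589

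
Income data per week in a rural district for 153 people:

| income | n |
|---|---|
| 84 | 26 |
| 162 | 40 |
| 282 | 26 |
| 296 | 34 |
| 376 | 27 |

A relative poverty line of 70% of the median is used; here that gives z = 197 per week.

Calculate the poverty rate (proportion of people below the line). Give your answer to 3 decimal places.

66 of the 153 people have income below 197.
H = 66/153 = 0.431.

0.431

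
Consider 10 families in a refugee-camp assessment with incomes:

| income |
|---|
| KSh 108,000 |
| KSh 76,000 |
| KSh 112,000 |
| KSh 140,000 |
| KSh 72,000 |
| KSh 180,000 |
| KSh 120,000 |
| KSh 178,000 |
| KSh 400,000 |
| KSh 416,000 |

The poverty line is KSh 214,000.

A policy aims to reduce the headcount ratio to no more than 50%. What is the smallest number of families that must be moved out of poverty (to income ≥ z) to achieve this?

3

Currently q = 8 of N = 10 are below the line (H = 0.800).
A headcount ratio of at most 50% allows at most ⌊0.50 × 10⌋ = 5 poor families.
So at least 8 − 5 = 3 must be lifted.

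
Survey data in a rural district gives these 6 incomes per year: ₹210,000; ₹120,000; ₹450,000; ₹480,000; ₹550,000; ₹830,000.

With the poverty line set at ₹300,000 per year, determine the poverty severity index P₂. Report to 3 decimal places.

Below the line: ₹120,000, ₹210,000 (q = 2 of N = 6).
Relative gaps: (300000−120000)/300000 = 0.6000; (300000−210000)/300000 = 0.3000.
Squared: 0.3600; 0.0900.
Sum = 0.450000; P₂ = 0.450000 / 6 = 0.075.

0.075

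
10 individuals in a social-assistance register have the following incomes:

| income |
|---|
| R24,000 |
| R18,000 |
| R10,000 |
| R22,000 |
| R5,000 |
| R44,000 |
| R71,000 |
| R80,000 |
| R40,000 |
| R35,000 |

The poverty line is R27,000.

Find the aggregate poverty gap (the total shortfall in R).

R56,000

Below z: R5,000, R10,000, R18,000, R22,000, R24,000 (q = 5 of N = 10).
Individual gaps: 27000−5000 = 22000; 27000−10000 = 17000; 27000−18000 = 9000; 27000−22000 = 5000; 27000−24000 = 3000.
Aggregate gap = R56,000.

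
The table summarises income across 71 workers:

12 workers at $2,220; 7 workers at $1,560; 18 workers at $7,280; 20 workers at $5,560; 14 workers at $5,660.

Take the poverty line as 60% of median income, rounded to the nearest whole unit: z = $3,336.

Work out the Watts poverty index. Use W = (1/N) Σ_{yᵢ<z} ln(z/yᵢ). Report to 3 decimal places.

Below z: 7×$1,560, 12×$2,220 (q = 19 of N = 71).
ln(z/y) terms: ln(3336/1560) = 0.7601 (×7); ln(3336/2220) = 0.4073 (×12).
W = 10.207790 / 71 = 0.144.

0.144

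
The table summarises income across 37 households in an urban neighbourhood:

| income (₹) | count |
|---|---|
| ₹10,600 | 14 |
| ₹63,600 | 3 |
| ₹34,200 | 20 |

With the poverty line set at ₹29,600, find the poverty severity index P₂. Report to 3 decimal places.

Poor units: 14×₹10,600 (q = 14 of N = 37).
Relative gaps: (29600−10600)/29600 = 0.6419 (×14).
Squared: 0.4120 (×14).
Sum = 5.768353; P₂ = 5.768353 / 37 = 0.156.

0.156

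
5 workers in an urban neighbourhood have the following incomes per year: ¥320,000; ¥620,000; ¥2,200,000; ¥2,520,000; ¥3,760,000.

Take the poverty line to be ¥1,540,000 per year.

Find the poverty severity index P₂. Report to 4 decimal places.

0.1969

Incomes under z: ¥320,000, ¥620,000 (q = 2 of N = 5).
Relative gaps: (1540000−320000)/1540000 = 0.7922; (1540000−620000)/1540000 = 0.5974.
Squared: 0.6276; 0.3569.
Sum = 0.984483; P₂ = 0.984483 / 5 = 0.1969.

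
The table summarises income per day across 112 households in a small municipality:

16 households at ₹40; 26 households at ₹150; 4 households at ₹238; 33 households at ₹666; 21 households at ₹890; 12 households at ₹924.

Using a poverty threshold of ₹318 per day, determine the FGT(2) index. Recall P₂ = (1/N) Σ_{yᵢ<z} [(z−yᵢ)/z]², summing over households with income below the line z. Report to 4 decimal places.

0.1762

Poor units: 16×₹40, 26×₹150, 4×₹238 (q = 46 of N = 112).
Gap ratios (z−y)/z: (318−40)/318 = 0.8742 (×16); (318−150)/318 = 0.5283 (×26); (318−238)/318 = 0.2516 (×4).
Squared: 0.7642 (×16); 0.2791 (×26); 0.0633 (×4).
Sum = 19.737827; P₂ = 19.737827 / 112 = 0.1762.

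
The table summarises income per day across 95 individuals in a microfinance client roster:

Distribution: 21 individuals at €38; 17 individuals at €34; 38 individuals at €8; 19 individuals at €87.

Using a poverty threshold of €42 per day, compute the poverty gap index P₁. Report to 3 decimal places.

Poor units: 38×€8, 17×€34, 21×€38 (q = 76 of N = 95).
Normalized shortfalls: (42−8)/42 = 0.8095 (×38); (42−34)/42 = 0.1905 (×17); (42−38)/42 = 0.0952 (×21).
Σ = 36.000000. Dividing by the full population N = 95 gives P₁ = 0.379.

0.379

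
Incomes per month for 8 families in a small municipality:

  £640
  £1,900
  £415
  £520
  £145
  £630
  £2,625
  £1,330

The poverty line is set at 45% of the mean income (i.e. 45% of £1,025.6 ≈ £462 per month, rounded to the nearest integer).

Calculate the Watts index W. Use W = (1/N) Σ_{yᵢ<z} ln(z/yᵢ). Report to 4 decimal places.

Below z: £145, £415 (q = 2 of N = 8).
Log shortfalls: ln(462/145) = 1.1588; ln(462/415) = 0.1073.
W = 1.266118 / 8 = 0.1583.

0.1583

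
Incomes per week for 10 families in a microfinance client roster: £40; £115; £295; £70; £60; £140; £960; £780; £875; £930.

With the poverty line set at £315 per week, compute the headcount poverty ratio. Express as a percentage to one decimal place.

60.0%

6 of the 10 families have income below £315.
H = 6/10 = 60.0%.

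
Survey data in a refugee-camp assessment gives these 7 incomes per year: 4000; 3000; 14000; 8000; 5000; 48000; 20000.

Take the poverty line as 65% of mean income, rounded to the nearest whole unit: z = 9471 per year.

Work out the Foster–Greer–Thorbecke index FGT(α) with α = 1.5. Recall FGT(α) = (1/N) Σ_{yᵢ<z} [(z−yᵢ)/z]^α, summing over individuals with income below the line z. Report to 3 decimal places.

Poor units: 3000, 4000, 5000, 8000 (q = 4 of N = 7).
Relative gaps: (9471−3000)/9471 = 0.6832; (9471−4000)/9471 = 0.5777; (9471−5000)/9471 = 0.4721; (9471−8000)/9471 = 0.1553.
Raised to α = 1.5: 0.56476; 0.43904; 0.32435; 0.06121.
Sum = 1.389361; FGT(1.5) = 1.389361 / 7 = 0.198.

0.198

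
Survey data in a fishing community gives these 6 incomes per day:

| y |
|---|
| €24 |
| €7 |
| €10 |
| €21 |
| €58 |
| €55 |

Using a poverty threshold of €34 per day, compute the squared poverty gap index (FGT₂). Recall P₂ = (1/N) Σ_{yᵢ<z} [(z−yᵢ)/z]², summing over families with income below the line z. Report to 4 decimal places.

0.2269

Poor units: €7, €10, €21, €24 (q = 4 of N = 6).
Gap ratios (z−y)/z: (34−7)/34 = 0.7941; (34−10)/34 = 0.7059; (34−21)/34 = 0.3824; (34−24)/34 = 0.2941.
Squared: 0.6306; 0.4983; 0.1462; 0.0865.
Sum = 1.361592; P₂ = 1.361592 / 6 = 0.2269.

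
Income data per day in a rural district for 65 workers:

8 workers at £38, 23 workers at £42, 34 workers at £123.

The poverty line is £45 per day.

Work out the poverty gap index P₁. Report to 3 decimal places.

Incomes under z: 8×£38, 23×£42 (q = 31 of N = 65).
Shortfall ratios: (45−38)/45 = 0.1556 (×8); (45−42)/45 = 0.0667 (×23).
Σ = 2.777778. Dividing by the full population N = 65 gives P₁ = 0.043.

0.043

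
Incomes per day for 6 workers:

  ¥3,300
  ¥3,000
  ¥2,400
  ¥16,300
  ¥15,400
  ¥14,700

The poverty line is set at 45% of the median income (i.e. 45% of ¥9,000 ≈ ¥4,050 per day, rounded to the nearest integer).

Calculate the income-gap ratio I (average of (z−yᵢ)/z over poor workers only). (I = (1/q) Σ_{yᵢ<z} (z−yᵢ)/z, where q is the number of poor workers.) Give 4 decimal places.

0.2840

Below the line: ¥2,400, ¥3,000, ¥3,300 (q = 3 of N = 6).
Relative gaps: 0.4074, 0.2593, 0.1852; sum = 0.851852.
The income-gap ratio divides by q (the poor only): 0.851852 / 3 = 0.2840.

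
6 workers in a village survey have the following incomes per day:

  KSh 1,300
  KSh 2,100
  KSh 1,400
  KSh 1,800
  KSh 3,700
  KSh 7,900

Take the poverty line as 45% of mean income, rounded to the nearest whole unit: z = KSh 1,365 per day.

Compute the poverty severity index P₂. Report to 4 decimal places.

Poor units: KSh 1,300 (q = 1 of N = 6).
Relative gaps: (1365−1300)/1365 = 0.0476.
Squared: 0.0023.
Sum = 0.002268; P₂ = 0.002268 / 6 = 0.0004.

0.0004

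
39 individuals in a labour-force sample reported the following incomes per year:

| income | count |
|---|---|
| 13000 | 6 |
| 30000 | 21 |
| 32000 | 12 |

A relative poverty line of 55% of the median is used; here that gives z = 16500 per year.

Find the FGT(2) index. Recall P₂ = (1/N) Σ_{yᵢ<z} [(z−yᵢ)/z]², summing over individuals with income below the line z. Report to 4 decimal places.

Incomes under z: 6×13000 (q = 6 of N = 39).
Relative gaps: (16500−13000)/16500 = 0.2121 (×6).
Squared: 0.0450 (×6).
Sum = 0.269972; P₂ = 0.269972 / 39 = 0.0069.

0.0069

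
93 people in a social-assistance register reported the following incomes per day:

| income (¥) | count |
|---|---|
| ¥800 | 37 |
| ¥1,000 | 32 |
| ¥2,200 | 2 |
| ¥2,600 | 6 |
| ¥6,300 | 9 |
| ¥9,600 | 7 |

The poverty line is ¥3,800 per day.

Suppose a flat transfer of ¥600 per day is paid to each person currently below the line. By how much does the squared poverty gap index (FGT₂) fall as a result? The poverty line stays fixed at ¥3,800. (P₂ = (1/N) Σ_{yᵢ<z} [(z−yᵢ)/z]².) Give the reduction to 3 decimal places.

Before: below the line — 37×¥800, 32×¥1,000, 2×¥2,200, 6×¥2,600; squared poverty gap index (FGT₂) = 0.44503.
After the ¥600 transfer: below the line — 37×¥1,400, 32×¥1,600, 2×¥2,800, 6×¥3,200; squared poverty gap index (FGT₂) = 0.27713.
Reduction = 0.44503 − 0.27713 = 0.168.

0.168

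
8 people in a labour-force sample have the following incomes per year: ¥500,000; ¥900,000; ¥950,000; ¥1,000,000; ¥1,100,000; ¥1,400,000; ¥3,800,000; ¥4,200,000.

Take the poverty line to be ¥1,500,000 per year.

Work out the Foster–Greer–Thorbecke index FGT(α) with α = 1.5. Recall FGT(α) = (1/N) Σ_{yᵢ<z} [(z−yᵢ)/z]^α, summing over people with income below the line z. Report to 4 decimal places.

0.1708

Below the line: ¥500,000, ¥900,000, ¥950,000, ¥1,000,000, ¥1,100,000, ¥1,400,000 (q = 6 of N = 8).
Normalized shortfalls: (1500000−500000)/1500000 = 0.6667; (1500000−900000)/1500000 = 0.4000; (1500000−950000)/1500000 = 0.3667; (1500000−1000000)/1500000 = 0.3333; (1500000−1100000)/1500000 = 0.2667; (1500000−1400000)/1500000 = 0.0667.
Raised to α = 1.5: 0.54433; 0.25298; 0.22203; 0.19245; 0.13771; 0.01721.
Sum = 1.366710; FGT(1.5) = 1.366710 / 8 = 0.1708.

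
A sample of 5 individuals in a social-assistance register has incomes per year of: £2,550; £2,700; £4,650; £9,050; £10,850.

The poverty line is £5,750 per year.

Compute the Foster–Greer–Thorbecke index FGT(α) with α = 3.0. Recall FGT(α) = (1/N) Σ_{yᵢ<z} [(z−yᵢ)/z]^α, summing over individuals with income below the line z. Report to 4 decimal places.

0.0657

Poor units: £2,550, £2,700, £4,650 (q = 3 of N = 5).
Relative gaps: (5750−2550)/5750 = 0.5565; (5750−2700)/5750 = 0.5304; (5750−4650)/5750 = 0.1913.
Raised to α = 3.0: 0.17236; 0.14924; 0.00700.
Sum = 0.328609; FGT(3.0) = 0.328609 / 5 = 0.0657.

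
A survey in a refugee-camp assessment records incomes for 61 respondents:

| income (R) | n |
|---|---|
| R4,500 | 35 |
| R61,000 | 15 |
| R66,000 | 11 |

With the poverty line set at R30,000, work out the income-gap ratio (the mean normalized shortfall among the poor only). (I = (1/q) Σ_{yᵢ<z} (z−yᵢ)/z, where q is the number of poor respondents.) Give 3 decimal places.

Poor units: 35×R4,500 (q = 35 of N = 61).
Shortfall ratios (z−y)/z: 0.8500 (×35); sum = 29.750000.
The income-gap ratio divides by q (the poor only): 29.750000 / 35 = 0.850.

0.850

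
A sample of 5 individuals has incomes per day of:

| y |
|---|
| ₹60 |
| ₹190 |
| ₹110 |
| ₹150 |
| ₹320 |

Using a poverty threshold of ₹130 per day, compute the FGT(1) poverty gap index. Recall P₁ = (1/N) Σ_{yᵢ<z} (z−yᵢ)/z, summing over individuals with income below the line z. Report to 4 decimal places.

0.1385

Below z: ₹60, ₹110 (q = 2 of N = 5).
Shortfall ratios: (130−60)/130 = 0.5385; (130−110)/130 = 0.1538.
Sum of shortfalls = 0.692308; P₁ averages over all N: 0.692308 / 5 = 0.1385.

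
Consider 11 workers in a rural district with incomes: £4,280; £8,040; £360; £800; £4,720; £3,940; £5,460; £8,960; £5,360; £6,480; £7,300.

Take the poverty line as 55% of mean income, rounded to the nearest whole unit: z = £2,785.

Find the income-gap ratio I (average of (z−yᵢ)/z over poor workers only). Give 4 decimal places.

0.7917

Poor units: £360, £800 (q = 2 of N = 11).
Shortfall ratios (z−y)/z: 0.8707, 0.7127; sum = 1.583483.
I averages over the q = 2 poor units only: 1.583483 / 2 = 0.7917.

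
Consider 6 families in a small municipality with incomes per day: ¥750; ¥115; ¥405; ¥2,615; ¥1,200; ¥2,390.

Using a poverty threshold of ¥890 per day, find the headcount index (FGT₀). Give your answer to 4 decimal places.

3 of the 6 families have income below ¥890.
H = 3/6 = 0.5000.

0.5000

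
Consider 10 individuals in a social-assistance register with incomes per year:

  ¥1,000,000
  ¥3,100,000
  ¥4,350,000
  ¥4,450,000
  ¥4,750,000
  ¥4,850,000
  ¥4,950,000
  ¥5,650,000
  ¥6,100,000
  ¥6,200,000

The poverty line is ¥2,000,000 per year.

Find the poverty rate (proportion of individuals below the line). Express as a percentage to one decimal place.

10.0%

1 of the 10 individuals have income below ¥2,000,000.
H = 1/10 = 10.0%.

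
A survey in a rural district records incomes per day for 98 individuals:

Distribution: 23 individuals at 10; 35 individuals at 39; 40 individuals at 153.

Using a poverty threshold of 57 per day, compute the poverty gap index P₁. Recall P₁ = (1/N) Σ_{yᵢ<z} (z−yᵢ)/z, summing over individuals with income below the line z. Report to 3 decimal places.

0.306

Below the line: 23×10, 35×39 (q = 58 of N = 98).
Relative gaps: (57−10)/57 = 0.8246 (×23); (57−39)/57 = 0.3158 (×35).
Σ = 30.017544. Dividing by the full population N = 98 gives P₁ = 0.306.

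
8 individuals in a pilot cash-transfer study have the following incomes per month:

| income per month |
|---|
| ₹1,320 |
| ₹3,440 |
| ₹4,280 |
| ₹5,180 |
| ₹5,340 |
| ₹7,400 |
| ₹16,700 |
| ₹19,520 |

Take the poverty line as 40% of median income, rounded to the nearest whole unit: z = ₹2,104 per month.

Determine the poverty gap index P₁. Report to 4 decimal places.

0.0466

Below z: ₹1,320 (q = 1 of N = 8).
Shortfall ratios: (2104−1320)/2104 = 0.3726.
Σ = 0.372624. Dividing by the full population N = 8 gives P₁ = 0.0466.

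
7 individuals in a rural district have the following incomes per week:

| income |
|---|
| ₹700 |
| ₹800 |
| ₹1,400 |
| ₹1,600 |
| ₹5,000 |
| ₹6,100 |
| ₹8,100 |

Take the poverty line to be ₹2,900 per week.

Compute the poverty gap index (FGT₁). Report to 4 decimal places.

Poor units: ₹700, ₹800, ₹1,400, ₹1,600 (q = 4 of N = 7).
Shortfall ratios: (2900−700)/2900 = 0.7586; (2900−800)/2900 = 0.7241; (2900−1400)/2900 = 0.5172; (2900−1600)/2900 = 0.4483.
Σ = 2.448276. Dividing by the full population N = 7 gives P₁ = 0.3498.

0.3498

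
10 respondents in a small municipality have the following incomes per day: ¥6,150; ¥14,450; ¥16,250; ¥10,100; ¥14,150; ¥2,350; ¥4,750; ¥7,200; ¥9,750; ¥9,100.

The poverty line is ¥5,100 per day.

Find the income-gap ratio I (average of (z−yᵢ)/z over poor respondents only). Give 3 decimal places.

Incomes under z: ¥2,350, ¥4,750 (q = 2 of N = 10).
Relative gaps: 0.5392, 0.0686; sum = 0.607843.
The income-gap ratio divides by q (the poor only): 0.607843 / 2 = 0.304.

0.304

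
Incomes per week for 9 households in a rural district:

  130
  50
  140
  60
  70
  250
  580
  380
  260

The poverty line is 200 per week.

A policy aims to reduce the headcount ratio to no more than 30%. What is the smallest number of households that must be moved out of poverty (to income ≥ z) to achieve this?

5 of the 9 households are poor, so H = 5/9 = 0.556.
A headcount ratio of at most 30% allows at most ⌊0.30 × 9⌋ = 2 poor households.
So at least 5 − 2 = 3 must be lifted.

3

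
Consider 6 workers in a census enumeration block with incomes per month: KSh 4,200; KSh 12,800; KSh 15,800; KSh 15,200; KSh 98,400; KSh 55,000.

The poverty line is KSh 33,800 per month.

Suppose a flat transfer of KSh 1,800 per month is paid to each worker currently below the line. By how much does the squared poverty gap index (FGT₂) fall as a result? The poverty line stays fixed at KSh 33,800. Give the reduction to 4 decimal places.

Before: below the line — KSh 4,200, KSh 12,800, KSh 15,200, KSh 15,800; squared poverty gap index (FGT₂) = 0.289894.
After the KSh 1,800 transfer: below the line — KSh 6,000, KSh 14,600, KSh 17,000, KSh 17,600; squared poverty gap index (FGT₂) = 0.245988.
Reduction = 0.289894 − 0.245988 = 0.0439.

0.0439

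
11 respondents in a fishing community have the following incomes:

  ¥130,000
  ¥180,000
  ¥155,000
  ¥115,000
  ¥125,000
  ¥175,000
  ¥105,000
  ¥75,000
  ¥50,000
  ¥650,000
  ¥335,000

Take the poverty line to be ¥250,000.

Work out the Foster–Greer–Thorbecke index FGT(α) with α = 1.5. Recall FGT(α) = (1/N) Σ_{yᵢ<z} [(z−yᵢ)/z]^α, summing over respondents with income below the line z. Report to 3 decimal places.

0.307

Incomes under z: ¥50,000, ¥75,000, ¥105,000, ¥115,000, ¥125,000, ¥130,000, ¥155,000, ¥175,000, ¥180,000 (q = 9 of N = 11).
Normalized shortfalls: (250000−50000)/250000 = 0.8000; (250000−75000)/250000 = 0.7000; (250000−105000)/250000 = 0.5800; (250000−115000)/250000 = 0.5400; (250000−125000)/250000 = 0.5000; (250000−130000)/250000 = 0.4800; (250000−155000)/250000 = 0.3800; (250000−175000)/250000 = 0.3000; (250000−180000)/250000 = 0.2800.
Raised to α = 1.5: 0.71554; 0.58566; 0.44171; 0.39682; 0.35355; 0.33255; 0.23425; 0.16432; 0.14816.
Sum = 3.372570; FGT(1.5) = 3.372570 / 11 = 0.307.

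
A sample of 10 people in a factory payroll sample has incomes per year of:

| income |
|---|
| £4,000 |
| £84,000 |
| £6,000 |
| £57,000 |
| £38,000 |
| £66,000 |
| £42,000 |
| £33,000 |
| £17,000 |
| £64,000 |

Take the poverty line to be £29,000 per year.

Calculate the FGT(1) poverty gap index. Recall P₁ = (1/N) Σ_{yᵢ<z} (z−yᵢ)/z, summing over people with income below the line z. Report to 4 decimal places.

Below the line: £4,000, £6,000, £17,000 (q = 3 of N = 10).
Normalized shortfalls: (29000−4000)/29000 = 0.8621; (29000−6000)/29000 = 0.7931; (29000−17000)/29000 = 0.4138.
Sum of shortfalls = 2.068966; P₁ averages over all N: 2.068966 / 10 = 0.2069.

0.2069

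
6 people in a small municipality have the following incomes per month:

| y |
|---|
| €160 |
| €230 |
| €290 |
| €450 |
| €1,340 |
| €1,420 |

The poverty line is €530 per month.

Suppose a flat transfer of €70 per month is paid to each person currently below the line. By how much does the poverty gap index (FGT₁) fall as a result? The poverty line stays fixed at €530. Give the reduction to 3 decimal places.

0.088

Before: below the line — €160, €230, €290, €450; poverty gap index (FGT₁) = 0.31132.
After the €70 transfer: below the line — €230, €300, €360, €520; poverty gap index (FGT₁) = 0.22327.
Reduction = 0.31132 − 0.22327 = 0.088.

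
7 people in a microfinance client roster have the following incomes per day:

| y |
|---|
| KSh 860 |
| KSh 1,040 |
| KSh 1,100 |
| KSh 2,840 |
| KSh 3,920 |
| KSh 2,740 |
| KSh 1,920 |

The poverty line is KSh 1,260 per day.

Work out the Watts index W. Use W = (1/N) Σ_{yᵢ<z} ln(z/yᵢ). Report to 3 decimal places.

0.101

Below the line: KSh 860, KSh 1,040, KSh 1,100 (q = 3 of N = 7).
Log gaps: ln(1260/860) = 0.3819; ln(1260/1040) = 0.1919; ln(1260/1100) = 0.1358.
W = 0.709627 / 7 = 0.101.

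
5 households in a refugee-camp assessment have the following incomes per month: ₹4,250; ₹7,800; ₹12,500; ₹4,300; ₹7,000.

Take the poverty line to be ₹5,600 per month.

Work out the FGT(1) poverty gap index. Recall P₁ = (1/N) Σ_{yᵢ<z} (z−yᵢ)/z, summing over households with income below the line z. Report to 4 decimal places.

0.0946

Below the line: ₹4,250, ₹4,300 (q = 2 of N = 5).
Normalized shortfalls: (5600−4250)/5600 = 0.2411; (5600−4300)/5600 = 0.2321.
Sum of shortfalls = 0.473214; P₁ averages over all N: 0.473214 / 5 = 0.0946.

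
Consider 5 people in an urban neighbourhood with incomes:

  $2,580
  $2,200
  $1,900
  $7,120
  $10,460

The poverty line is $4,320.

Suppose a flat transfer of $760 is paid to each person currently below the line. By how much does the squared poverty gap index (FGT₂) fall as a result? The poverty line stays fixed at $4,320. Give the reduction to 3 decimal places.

Before: below the line — $1,900, $2,200, $2,580; squared poverty gap index (FGT₂) = 0.14337.
After the $760 transfer: below the line — $2,660, $2,960, $3,340; squared poverty gap index (FGT₂) = 0.05965.
Reduction = 0.14337 − 0.05965 = 0.084.

0.084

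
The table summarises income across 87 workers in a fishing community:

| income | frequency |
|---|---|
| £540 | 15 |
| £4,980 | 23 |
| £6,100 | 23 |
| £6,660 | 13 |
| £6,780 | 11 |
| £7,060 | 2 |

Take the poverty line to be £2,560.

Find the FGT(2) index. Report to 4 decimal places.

Poor units: 15×£540 (q = 15 of N = 87).
Shortfall ratios: (2560−540)/2560 = 0.7891 (×15).
Squared: 0.6226 (×15).
Sum = 9.339294; P₂ = 9.339294 / 87 = 0.1073.

0.1073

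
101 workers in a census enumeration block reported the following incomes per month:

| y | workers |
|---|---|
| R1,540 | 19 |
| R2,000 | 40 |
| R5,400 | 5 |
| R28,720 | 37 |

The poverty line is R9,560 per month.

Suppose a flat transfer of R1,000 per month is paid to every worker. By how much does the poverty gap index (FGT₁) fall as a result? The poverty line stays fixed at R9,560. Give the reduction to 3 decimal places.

Before: below the line — 19×R1,540, 40×R2,000, 5×R5,400; poverty gap index (FGT₁) = 0.49254.
After the R1,000 transfer: below the line — 19×R2,540, 40×R3,000, 5×R6,400; poverty gap index (FGT₁) = 0.42626.
Reduction = 0.49254 − 0.42626 = 0.066.

0.066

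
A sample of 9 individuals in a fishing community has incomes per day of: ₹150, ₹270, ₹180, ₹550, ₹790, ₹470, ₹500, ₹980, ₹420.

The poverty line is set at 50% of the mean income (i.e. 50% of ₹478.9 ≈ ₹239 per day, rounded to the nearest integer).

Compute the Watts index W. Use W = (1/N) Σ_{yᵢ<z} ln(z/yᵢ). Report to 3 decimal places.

Incomes under z: ₹150, ₹180 (q = 2 of N = 9).
Log shortfalls: ln(239/150) = 0.4658; ln(239/180) = 0.2835.
W = 0.749335 / 9 = 0.083.

0.083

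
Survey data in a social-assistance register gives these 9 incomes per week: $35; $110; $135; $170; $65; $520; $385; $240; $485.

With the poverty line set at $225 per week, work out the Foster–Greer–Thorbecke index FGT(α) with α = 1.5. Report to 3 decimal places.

0.235

Below z: $35, $65, $110, $135, $170 (q = 5 of N = 9).
Relative gaps: (225−35)/225 = 0.8444; (225−65)/225 = 0.7111; (225−110)/225 = 0.5111; (225−135)/225 = 0.4000; (225−170)/225 = 0.2444.
Raised to α = 1.5: 0.77599; 0.59966; 0.36540; 0.25298; 0.12086.
Sum = 2.114895; FGT(1.5) = 2.114895 / 9 = 0.235.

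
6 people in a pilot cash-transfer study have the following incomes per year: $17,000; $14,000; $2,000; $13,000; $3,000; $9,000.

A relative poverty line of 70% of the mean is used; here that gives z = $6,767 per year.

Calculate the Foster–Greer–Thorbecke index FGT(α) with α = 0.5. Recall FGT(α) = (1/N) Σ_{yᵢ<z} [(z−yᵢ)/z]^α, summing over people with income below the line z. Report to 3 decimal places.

0.264

Incomes under z: $2,000, $3,000 (q = 2 of N = 6).
Shortfall ratios: (6767−2000)/6767 = 0.7044; (6767−3000)/6767 = 0.5567.
Raised to α = 0.5: 0.83931; 0.74610.
Sum = 1.585419; FGT(0.5) = 1.585419 / 6 = 0.264.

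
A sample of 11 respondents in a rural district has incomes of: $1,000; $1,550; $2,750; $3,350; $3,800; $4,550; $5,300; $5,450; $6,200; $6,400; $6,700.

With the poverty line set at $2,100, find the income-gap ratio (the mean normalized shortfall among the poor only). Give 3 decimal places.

0.393

Below the line: $1,000, $1,550 (q = 2 of N = 11).
Relative gaps: 0.5238, 0.2619; sum = 0.785714.
The income-gap ratio divides by q (the poor only): 0.785714 / 2 = 0.393.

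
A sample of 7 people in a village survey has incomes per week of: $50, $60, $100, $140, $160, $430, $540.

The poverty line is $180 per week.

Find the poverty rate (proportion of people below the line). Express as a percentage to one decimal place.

71.4%

5 of the 7 people have income below $180.
H = 5/7 = 71.4%.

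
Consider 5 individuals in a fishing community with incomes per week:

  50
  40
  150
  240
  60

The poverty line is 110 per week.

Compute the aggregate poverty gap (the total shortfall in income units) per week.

Below the line: 40, 50, 60 (q = 3 of N = 5).
Individual gaps: 110−40 = 70; 110−50 = 60; 110−60 = 50.
Aggregate gap = 180.

180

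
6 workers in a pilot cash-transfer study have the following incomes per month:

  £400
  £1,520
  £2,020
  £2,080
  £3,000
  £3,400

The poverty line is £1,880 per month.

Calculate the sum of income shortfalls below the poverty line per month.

£1,840

Poor units: £400, £1,520 (q = 2 of N = 6).
Individual gaps: 1880−400 = 1480; 1880−1520 = 360.
Aggregate gap = £1,840.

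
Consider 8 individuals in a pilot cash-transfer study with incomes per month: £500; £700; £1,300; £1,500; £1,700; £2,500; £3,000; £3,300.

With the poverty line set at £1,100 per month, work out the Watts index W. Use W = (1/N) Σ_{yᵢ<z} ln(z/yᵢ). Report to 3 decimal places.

0.155

Below the line: £500, £700 (q = 2 of N = 8).
Log gaps: ln(1100/500) = 0.7885; ln(1100/700) = 0.4520.
W = 1.240442 / 8 = 0.155.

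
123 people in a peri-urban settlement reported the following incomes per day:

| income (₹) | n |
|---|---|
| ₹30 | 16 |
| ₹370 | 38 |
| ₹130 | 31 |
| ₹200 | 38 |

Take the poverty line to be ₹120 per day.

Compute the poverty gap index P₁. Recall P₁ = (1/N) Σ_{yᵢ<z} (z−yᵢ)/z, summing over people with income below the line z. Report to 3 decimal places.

Poor units: 16×₹30 (q = 16 of N = 123).
Shortfall ratios: (120−30)/120 = 0.7500 (×16).
Σ = 12.000000. Dividing by the full population N = 123 gives P₁ = 0.098.

0.098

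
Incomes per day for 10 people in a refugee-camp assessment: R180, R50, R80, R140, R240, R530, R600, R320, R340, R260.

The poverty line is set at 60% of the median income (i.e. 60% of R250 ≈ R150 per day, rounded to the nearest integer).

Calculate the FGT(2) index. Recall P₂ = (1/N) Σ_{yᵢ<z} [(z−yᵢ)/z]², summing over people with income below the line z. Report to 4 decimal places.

0.0667

Poor units: R50, R80, R140 (q = 3 of N = 10).
Relative gaps: (150−50)/150 = 0.6667; (150−80)/150 = 0.4667; (150−140)/150 = 0.0667.
Squared: 0.4444; 0.2178; 0.0044.
Sum = 0.666667; P₂ = 0.666667 / 10 = 0.0667.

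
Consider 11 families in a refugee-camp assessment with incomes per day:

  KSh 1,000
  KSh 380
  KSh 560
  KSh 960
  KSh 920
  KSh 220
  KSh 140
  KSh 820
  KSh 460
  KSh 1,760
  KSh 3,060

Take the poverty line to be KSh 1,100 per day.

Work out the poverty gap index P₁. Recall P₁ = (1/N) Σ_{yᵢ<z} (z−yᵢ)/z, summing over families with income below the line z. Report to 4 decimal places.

Below the line: KSh 140, KSh 220, KSh 380, KSh 460, KSh 560, KSh 820, KSh 920, KSh 960, KSh 1,000 (q = 9 of N = 11).
Relative gaps: (1100−140)/1100 = 0.8727; (1100−220)/1100 = 0.8000; (1100−380)/1100 = 0.6545; (1100−460)/1100 = 0.5818; (1100−560)/1100 = 0.4909; (1100−820)/1100 = 0.2545; (1100−920)/1100 = 0.1636; (1100−960)/1100 = 0.1273; (1100−1000)/1100 = 0.0909.
Σ = 4.036364. Dividing by the full population N = 11 gives P₁ = 0.3669.

0.3669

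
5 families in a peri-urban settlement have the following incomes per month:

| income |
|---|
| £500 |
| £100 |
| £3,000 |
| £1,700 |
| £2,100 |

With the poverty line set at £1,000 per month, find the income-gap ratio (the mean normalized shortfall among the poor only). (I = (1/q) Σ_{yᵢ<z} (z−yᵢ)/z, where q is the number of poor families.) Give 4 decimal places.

Incomes under z: £100, £500 (q = 2 of N = 5).
Shortfall ratios (z−y)/z: 0.9000, 0.5000; sum = 1.400000.
I averages over the q = 2 poor units only: 1.400000 / 2 = 0.7000.

0.7000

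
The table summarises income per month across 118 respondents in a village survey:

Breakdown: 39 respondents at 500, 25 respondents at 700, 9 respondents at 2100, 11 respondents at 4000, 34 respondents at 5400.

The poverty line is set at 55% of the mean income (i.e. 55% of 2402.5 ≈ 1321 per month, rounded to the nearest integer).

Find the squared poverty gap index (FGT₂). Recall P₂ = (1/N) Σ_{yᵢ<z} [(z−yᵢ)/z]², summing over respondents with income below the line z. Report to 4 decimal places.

0.1745

Below the line: 39×500, 25×700 (q = 64 of N = 118).
Shortfall ratios: (1321−500)/1321 = 0.6215 (×39); (1321−700)/1321 = 0.4701 (×25).
Squared: 0.3863 (×39); 0.2210 (×25).
Sum = 20.588986; P₂ = 20.588986 / 118 = 0.1745.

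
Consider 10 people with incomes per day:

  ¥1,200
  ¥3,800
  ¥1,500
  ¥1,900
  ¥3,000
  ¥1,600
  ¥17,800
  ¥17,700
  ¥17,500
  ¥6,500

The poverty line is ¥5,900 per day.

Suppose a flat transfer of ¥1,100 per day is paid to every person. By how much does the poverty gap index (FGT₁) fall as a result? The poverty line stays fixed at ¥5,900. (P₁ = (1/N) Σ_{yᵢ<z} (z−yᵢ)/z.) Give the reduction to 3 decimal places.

0.112

Before: below the line — ¥1,200, ¥1,500, ¥1,600, ¥1,900, ¥3,000, ¥3,800; poverty gap index (FGT₁) = 0.37966.
After the ¥1,100 transfer: below the line — ¥2,300, ¥2,600, ¥2,700, ¥3,000, ¥4,100, ¥4,900; poverty gap index (FGT₁) = 0.26780.
Reduction = 0.37966 − 0.26780 = 0.112.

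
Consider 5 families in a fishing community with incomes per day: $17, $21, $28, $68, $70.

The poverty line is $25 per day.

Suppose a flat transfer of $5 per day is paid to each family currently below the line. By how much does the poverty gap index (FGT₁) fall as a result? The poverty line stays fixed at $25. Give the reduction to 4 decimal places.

0.0720

Before: below the line — $17, $21; poverty gap index (FGT₁) = 0.096000.
After the $5 transfer: below the line — $22; poverty gap index (FGT₁) = 0.024000.
Reduction = 0.096000 − 0.024000 = 0.0720.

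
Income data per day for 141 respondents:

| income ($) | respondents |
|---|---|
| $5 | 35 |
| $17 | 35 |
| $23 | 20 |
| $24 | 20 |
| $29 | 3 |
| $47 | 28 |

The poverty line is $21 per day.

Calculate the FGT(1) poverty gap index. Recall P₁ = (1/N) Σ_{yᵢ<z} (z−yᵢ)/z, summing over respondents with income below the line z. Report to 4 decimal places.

0.2364

Below the line: 35×$5, 35×$17 (q = 70 of N = 141).
Shortfall ratios: (21−5)/21 = 0.7619 (×35); (21−17)/21 = 0.1905 (×35).
Σ = 33.333333. Dividing by the full population N = 141 gives P₁ = 0.2364.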